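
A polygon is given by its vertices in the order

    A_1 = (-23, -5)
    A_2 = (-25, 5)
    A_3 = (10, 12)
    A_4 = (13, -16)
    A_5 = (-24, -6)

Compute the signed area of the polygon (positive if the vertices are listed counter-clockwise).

A_1→A_2: (-23)(5) − (-25)(-5) = -240
A_2→A_3: (-25)(12) − (10)(5) = -350
A_3→A_4: (10)(-16) − (13)(12) = -316
A_4→A_5: (13)(-6) − (-24)(-16) = -462
A_5→A_1: (-24)(-5) − (-23)(-6) = -18
Σ = -1386
Signed area = Σ/2 = -693 (negative ⇒ clockwise traversal).

-693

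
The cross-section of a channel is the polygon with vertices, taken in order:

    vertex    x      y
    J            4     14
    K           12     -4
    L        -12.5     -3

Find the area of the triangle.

216.5

Σ = (-184) + (-86) + (-163) = -433
Area = |Σ|/2 = 216.5.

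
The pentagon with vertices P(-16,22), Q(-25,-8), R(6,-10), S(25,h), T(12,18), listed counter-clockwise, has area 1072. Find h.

The doubled signed area Σ (x_i y_{i+1} − x_{i+1} y_i) is linear in h.
With h=0 it equals 2228; the coefficient of h is -6 (from the two edges through S).
So -6·h + 2228 = 2·1072 = 2144 ⇒ h = 14.

14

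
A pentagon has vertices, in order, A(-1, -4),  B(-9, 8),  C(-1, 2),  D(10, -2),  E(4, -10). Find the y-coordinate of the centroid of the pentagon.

Apply Gauss's area formula. First the cross-terms c_i = x_i·y_{i+1} − x_{i+1}·y_i:
  -44, -10, -18, -92, -26  ⇒  2A = -190, A = -95.
Then Σ (y_i + y_{i+1})·c_i = 1192, so ȳ = 1192 / (6·(-95)) = -596/285.

-596/285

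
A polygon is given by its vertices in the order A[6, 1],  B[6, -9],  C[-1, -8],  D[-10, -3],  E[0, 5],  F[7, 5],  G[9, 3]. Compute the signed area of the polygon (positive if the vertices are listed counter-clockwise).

Apply the shoelace formula: 2A = Σ (x_i·y_{i+1} − x_{i+1}·y_i), indices taken mod 7.
Σ = (-60) + (-57) + (-77) + (-50) + (-35) + (-24) + (-9) = -312
Signed area = Σ/2 = -156 (negative ⇒ clockwise traversal).

-156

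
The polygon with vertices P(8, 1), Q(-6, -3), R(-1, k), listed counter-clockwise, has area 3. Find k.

The doubled signed area Σ (x_i y_{i+1} − x_{i+1} y_i) is linear in k.
With k=0 it equals -22; the coefficient of k is -14 (from the two edges through R).
So -14·k + -22 = 2·3 = 6 ⇒ k = -2.

-2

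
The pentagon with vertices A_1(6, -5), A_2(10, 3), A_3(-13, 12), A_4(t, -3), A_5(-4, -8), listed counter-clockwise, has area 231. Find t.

-7

The doubled signed area Σ (x_i y_{i+1} − x_{i+1} y_i) is linear in t.
With t=0 it equals 322; the coefficient of t is -20 (from the two edges through A_4).
So -20·t + 322 = 2·231 = 462 ⇒ t = -7.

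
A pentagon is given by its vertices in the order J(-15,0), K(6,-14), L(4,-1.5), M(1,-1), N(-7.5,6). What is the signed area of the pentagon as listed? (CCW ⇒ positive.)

171.5

Apply the shoelace formula: 2A = Σ (x_i·y_{i+1} − x_{i+1}·y_i), indices taken mod 5.
J→K: (-15)(-14) − (6)(0) = 210
K→L: (6)(-1.5) − (4)(-14) = 47
L→M: (4)(-1) − (1)(-1.5) = -2.5
M→N: (1)(6) − (-7.5)(-1) = -1.5
N→J: (-7.5)(0) − (-15)(6) = 90
Σ = 343
Signed area = Σ/2 = 171.5 (positive ⇒ counter-clockwise traversal).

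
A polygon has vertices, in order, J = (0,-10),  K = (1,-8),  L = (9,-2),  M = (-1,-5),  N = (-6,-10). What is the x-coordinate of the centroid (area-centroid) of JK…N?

Apply the shoelace (surveyor's) formula. First the cross-terms c_i = x_i·y_{i+1} − x_{i+1}·y_i:
  10, 70, -47, -20, 60  ⇒  2A = 73, A = 36.5.
Then Σ (x_i + x_{i+1})·c_i = 114, so x̄ = 114 / (6·36.5) = 38/73.

38/73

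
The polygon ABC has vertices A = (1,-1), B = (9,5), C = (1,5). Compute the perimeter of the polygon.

|AB| = √((8)² + (6)²) = √100 = 10
|BC| = √((-8)² + (0)²) = √64 = 8
|CA| = √((0)² + (-6)²) = √36 = 6
Perimeter = 10 + 8 + 6 = 24.

24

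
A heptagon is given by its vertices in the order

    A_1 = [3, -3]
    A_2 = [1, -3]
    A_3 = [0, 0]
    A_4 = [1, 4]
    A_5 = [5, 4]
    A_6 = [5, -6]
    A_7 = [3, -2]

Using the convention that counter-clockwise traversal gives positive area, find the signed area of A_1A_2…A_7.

-33.5

Apply the surveyor's formula: 2A = Σ (x_i·y_{i+1} − x_{i+1}·y_i), indices taken mod 7.
Σ = (-6) + (0) + (0) + (-16) + (-50) + (8) + (-3) = -67
Signed area = Σ/2 = -33.5 (negative ⇒ clockwise traversal).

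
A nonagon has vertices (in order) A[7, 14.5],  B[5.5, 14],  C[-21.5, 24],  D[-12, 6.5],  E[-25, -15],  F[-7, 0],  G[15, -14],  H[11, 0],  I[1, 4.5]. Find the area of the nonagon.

560.75

A→B: (7)(14) − (5.5)(14.5) = 18.25
B→C: (5.5)(24) − (-21.5)(14) = 433
C→D: (-21.5)(6.5) − (-12)(24) = 148.25
D→E: (-12)(-15) − (-25)(6.5) = 342.5
E→F: (-25)(0) − (-7)(-15) = -105
F→G: (-7)(-14) − (15)(0) = 98
G→H: (15)(0) − (11)(-14) = 154
H→I: (11)(4.5) − (1)(0) = 49.5
I→A: (1)(14.5) − (7)(4.5) = -17
Σ = 1121.5
Area = |Σ|/2 = 560.75.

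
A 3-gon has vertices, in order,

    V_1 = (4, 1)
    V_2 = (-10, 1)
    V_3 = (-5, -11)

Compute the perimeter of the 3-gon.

42

|V_1V_2| = √((-14)² + (0)²) = √196 = 14
|V_2V_3| = √((5)² + (-12)²) = √169 = 13
|V_3V_1| = √((9)² + (12)²) = √225 = 15
Perimeter = 14 + 13 + 15 = 42.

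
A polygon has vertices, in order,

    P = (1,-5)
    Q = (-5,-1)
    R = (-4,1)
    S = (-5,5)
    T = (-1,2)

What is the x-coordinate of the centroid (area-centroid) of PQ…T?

-175/78

Apply Gauss's area formula. First the cross-terms c_i = x_i·y_{i+1} − x_{i+1}·y_i:
  -26, -9, -15, -5, 3  ⇒  2A = -52, A = -26.
Then Σ (x_i + x_{i+1})·c_i = 350, so x̄ = 350 / (6·(-26)) = -175/78.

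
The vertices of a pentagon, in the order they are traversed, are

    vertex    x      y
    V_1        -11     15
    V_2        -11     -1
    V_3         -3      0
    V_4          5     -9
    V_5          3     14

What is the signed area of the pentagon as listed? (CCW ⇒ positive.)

248

V_1→V_2: (-11)(-1) − (-11)(15) = 176
V_2→V_3: (-11)(0) − (-3)(-1) = -3
V_3→V_4: (-3)(-9) − (5)(0) = 27
V_4→V_5: (5)(14) − (3)(-9) = 97
V_5→V_1: (3)(15) − (-11)(14) = 199
Σ = 496
Signed area = Σ/2 = 248 (positive ⇒ counter-clockwise traversal).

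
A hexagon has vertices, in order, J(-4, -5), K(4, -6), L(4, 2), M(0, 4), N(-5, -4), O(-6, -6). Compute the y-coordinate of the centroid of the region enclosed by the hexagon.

-107/62

Apply the shoelace formula. First the cross-terms c_i = x_i·y_{i+1} − x_{i+1}·y_i:
  44, 32, 16, 20, 6, 6  ⇒  2A = 124, A = 62.
Then Σ (y_i + y_{i+1})·c_i = -642, so ȳ = -642 / (6·62) = -107/62.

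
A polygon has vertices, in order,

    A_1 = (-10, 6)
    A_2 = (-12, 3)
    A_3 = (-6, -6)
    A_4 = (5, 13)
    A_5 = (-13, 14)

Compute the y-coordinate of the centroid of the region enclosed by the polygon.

Apply the shoelace (surveyor's) formula. First the cross-terms c_i = x_i·y_{i+1} − x_{i+1}·y_i:
  42, 90, -48, 239, 62  ⇒  2A = 385, A = 192.5.
Then Σ (y_i + y_{i+1})·c_i = 7465, so ȳ = 7465 / (6·192.5) = 1493/231.

1493/231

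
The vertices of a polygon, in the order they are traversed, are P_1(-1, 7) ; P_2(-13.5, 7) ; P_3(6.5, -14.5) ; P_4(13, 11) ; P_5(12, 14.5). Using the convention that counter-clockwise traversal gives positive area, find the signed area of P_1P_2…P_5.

Apply the shoelace (surveyor's) formula: 2A = Σ (x_i·y_{i+1} − x_{i+1}·y_i), indices taken mod 5.
P_1→P_2: (-1)(7) − (-13.5)(7) = 87.5
P_2→P_3: (-13.5)(-14.5) − (6.5)(7) = 150.25
P_3→P_4: (6.5)(11) − (13)(-14.5) = 260
P_4→P_5: (13)(14.5) − (12)(11) = 56.5
P_5→P_1: (12)(7) − (-1)(14.5) = 98.5
Σ = 652.75
Signed area = Σ/2 = 326.375 (positive ⇒ counter-clockwise traversal).

326.375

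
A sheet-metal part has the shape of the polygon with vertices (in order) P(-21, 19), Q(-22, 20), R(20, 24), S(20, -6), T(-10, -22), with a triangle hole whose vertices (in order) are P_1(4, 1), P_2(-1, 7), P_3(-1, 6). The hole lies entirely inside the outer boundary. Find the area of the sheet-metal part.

1338.5

Outer boundary:
Apply the shoelace (surveyor's) formula: 2A = Σ (x_i·y_{i+1} − x_{i+1}·y_i), indices taken mod 5.
Cross-terms: -2, -928, -600, -500, -652  ⇒  Σ = -2682
Area = |Σ|/2 = 1341.
Hole:
Cross-terms: 29, 1, -25  ⇒  Σ = 5
Area = |Σ|/2 = 2.5.
Net area = 1341 − 2.5 = 1338.5.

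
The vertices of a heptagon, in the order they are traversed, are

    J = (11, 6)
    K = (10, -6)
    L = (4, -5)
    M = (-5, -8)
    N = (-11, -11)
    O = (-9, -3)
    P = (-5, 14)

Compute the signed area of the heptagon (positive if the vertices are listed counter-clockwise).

-316.5

Apply the shoelace (surveyor's) formula: 2A = Σ (x_i·y_{i+1} − x_{i+1}·y_i), indices taken mod 7.
Σ = (-126) + (-26) + (-57) + (-33) + (-66) + (-141) + (-184) = -633
Signed area = Σ/2 = -316.5 (negative ⇒ clockwise traversal).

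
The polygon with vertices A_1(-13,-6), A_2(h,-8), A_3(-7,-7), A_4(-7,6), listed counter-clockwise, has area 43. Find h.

Write out the shoelace sum; only the two edges meeting at A_2 involve h:
2·Area = [((-13)·(-8) − h·(-6)) + (h·(-7) − (-7)·(-8))] + 29
       = -1·h + 77 = 86
⇒ h = -9.

-9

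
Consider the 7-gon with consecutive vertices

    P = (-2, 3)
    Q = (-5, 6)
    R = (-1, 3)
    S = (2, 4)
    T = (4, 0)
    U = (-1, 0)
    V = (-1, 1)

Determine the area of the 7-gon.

P→Q: (-2)(6) − (-5)(3) = 3
Q→R: (-5)(3) − (-1)(6) = -9
R→S: (-1)(4) − (2)(3) = -10
S→T: (2)(0) − (4)(4) = -16
T→U: (4)(0) − (-1)(0) = 0
U→V: (-1)(1) − (-1)(0) = -1
V→P: (-1)(3) − (-2)(1) = -1
Σ = -34
Area = |Σ|/2 = 17.

17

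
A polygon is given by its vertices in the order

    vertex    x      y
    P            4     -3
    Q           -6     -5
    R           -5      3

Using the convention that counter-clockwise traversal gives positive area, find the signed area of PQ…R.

Apply the surveyor's formula: 2A = Σ (x_i·y_{i+1} − x_{i+1}·y_i), indices taken mod 3.
Cross-terms: -38, -43, 3  ⇒  Σ = -78
Signed area = Σ/2 = -39 (negative ⇒ clockwise traversal).

-39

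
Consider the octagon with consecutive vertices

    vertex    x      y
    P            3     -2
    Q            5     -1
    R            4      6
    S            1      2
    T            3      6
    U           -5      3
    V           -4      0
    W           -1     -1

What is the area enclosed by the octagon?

Apply the shoelace (surveyor's) formula: 2A = Σ (x_i·y_{i+1} − x_{i+1}·y_i), indices taken mod 8.
Σ = (7) + (34) + (2) + (0) + (39) + (12) + (4) + (5) = 103
Area = |Σ|/2 = 51.5.

51.5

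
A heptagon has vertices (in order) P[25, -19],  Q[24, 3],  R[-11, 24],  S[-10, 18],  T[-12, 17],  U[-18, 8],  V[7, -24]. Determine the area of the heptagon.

Apply the shoelace (surveyor's) formula: 2A = Σ (x_i·y_{i+1} − x_{i+1}·y_i), indices taken mod 7.
Cross-terms: 531, 609, 42, 46, 210, 376, 467  ⇒  Σ = 2281
Area = |Σ|/2 = 1140.5.

1140.5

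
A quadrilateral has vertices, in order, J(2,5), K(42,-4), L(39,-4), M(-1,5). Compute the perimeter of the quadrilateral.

88

|JK| = √((40)² + (-9)²) = √1681 = 41
|KL| = √((-3)² + (0)²) = √9 = 3
|LM| = √((-40)² + (9)²) = √1681 = 41
|MJ| = √((3)² + (0)²) = √9 = 3
Perimeter = 41 + 3 + 41 + 3 = 88.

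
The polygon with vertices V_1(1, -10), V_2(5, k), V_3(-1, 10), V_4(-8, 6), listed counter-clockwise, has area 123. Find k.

-1

Write out the shoelace sum; only the two edges meeting at V_2 involve k:
2·Area = [(1·k − 5·(-10)) + (5·10 − (-1)·k)] + 148
       = 2·k + 248 = 246
⇒ k = -1.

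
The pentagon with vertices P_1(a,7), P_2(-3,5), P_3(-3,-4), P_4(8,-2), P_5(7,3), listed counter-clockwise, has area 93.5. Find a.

The doubled signed area Σ (x_i y_{i+1} − x_{i+1} y_i) is linear in a.
With a=0 it equals 173; the coefficient of a is 2 (from the two edges through P_1).
So 2·a + 173 = 2·93.5 = 187 ⇒ a = 7.

7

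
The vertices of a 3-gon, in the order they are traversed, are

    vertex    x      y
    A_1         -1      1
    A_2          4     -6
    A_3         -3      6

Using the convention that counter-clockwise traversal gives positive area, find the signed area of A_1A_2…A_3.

Apply the surveyor's formula: 2A = Σ (x_i·y_{i+1} − x_{i+1}·y_i), indices taken mod 3.
Cross-terms: 2, 6, 3  ⇒  Σ = 11
Signed area = Σ/2 = 5.5 (positive ⇒ counter-clockwise traversal).

5.5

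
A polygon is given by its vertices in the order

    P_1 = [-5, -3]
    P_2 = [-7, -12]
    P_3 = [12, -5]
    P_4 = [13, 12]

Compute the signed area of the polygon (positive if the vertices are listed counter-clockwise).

Apply the shoelace formula: 2A = Σ (x_i·y_{i+1} − x_{i+1}·y_i), indices taken mod 4.
P_1→P_2: (-5)(-12) − (-7)(-3) = 39
P_2→P_3: (-7)(-5) − (12)(-12) = 179
P_3→P_4: (12)(12) − (13)(-5) = 209
P_4→P_1: (13)(-3) − (-5)(12) = 21
Σ = 448
Signed area = Σ/2 = 224 (positive ⇒ counter-clockwise traversal).

224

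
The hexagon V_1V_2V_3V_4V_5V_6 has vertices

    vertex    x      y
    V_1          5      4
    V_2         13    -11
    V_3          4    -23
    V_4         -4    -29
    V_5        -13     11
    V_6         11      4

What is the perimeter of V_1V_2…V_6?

114

|V_1V_2| = √((8)² + (-15)²) = √289 = 17
|V_2V_3| = √((-9)² + (-12)²) = √225 = 15
|V_3V_4| = √((-8)² + (-6)²) = √100 = 10
|V_4V_5| = √((-9)² + (40)²) = √1681 = 41
|V_5V_6| = √((24)² + (-7)²) = √625 = 25
|V_6V_1| = √((-6)² + (0)²) = √36 = 6
Perimeter = 17 + 15 + 10 + 41 + 25 + 6 = 114.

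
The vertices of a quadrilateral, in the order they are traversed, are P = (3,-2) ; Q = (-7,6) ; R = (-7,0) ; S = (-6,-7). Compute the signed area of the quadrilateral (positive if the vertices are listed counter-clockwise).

64

Apply Gauss's area formula: 2A = Σ (x_i·y_{i+1} − x_{i+1}·y_i), indices taken mod 4.
Cross-terms: 4, 42, 49, 33  ⇒  Σ = 128
Signed area = Σ/2 = 64 (positive ⇒ counter-clockwise traversal).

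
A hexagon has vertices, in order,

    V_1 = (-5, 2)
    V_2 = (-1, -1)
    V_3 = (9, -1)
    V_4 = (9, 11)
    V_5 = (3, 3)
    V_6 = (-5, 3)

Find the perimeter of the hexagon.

|V_1V_2| = √((4)² + (-3)²) = √25 = 5
|V_2V_3| = √((10)² + (0)²) = √100 = 10
|V_3V_4| = √((0)² + (12)²) = √144 = 12
|V_4V_5| = √((-6)² + (-8)²) = √100 = 10
|V_5V_6| = √((-8)² + (0)²) = √64 = 8
|V_6V_1| = √((0)² + (-1)²) = √1 = 1
Perimeter = 5 + 10 + 12 + 10 + 8 + 1 = 46.

46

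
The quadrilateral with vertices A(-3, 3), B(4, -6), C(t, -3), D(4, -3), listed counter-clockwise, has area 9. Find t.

Write out the shoelace sum; only the two edges meeting at C involve t:
2·Area = [(4·(-3) − t·(-6)) + (t·(-3) − 4·(-3))] + 9
       = 3·t + 9 = 18
⇒ t = 3.

3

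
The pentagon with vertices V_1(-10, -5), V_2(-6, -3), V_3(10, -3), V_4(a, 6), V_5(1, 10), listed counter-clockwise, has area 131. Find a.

Write out the shoelace sum; only the two edges meeting at V_4 involve a:
2·Area = [(10·6 − a·(-3)) + (a·10 − 1·6)] + 143
       = 13·a + 197 = 262
⇒ a = 5.

5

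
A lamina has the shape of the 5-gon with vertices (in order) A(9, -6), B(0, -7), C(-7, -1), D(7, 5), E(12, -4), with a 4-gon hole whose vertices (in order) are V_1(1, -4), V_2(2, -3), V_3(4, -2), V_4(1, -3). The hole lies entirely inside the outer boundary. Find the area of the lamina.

131

Outer boundary:
Apply the surveyor's formula: 2A = Σ (x_i·y_{i+1} − x_{i+1}·y_i), indices taken mod 5.
Cross-terms: -63, -49, -28, -88, -36  ⇒  Σ = -264
Area = |Σ|/2 = 132.
Hole:
Apply the surveyor's formula: 2A = Σ (x_i·y_{i+1} − x_{i+1}·y_i), indices taken mod 4.
V_1→V_2: (1)(-3) − (2)(-4) = 5
V_2→V_3: (2)(-2) − (4)(-3) = 8
V_3→V_4: (4)(-3) − (1)(-2) = -10
V_4→V_1: (1)(-4) − (1)(-3) = -1
Σ = 2
Area = |Σ|/2 = 1.
Net area = 132 − 1 = 131.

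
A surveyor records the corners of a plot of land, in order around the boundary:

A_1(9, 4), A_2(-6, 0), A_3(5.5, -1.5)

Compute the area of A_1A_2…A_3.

Apply the surveyor's formula: 2A = Σ (x_i·y_{i+1} − x_{i+1}·y_i), indices taken mod 3.
A_1→A_2: (9)(0) − (-6)(4) = 24
A_2→A_3: (-6)(-1.5) − (5.5)(0) = 9
A_3→A_1: (5.5)(4) − (9)(-1.5) = 35.5
Σ = 68.5
Area = |Σ|/2 = 34.25.

34.25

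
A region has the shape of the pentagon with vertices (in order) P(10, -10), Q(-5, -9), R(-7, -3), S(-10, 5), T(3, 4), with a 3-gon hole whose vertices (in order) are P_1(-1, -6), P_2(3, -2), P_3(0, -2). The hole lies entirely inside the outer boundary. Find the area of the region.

183

Outer boundary:
Apply the shoelace formula: 2A = Σ (x_i·y_{i+1} − x_{i+1}·y_i), indices taken mod 5.
Σ = (-140) + (-48) + (-65) + (-55) + (-70) = -378
Area = |Σ|/2 = 189.
Hole:
Σ = (20) + (-6) + (-2) = 12
Area = |Σ|/2 = 6.
Net area = 189 − 6 = 183.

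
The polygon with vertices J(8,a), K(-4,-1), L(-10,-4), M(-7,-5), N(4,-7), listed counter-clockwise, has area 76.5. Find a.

1

The doubled signed area Σ (x_i y_{i+1} − x_{i+1} y_i) is linear in a.
With a=0 it equals 145; the coefficient of a is 8 (from the two edges through J).
So 8·a + 145 = 2·76.5 = 153 ⇒ a = 1.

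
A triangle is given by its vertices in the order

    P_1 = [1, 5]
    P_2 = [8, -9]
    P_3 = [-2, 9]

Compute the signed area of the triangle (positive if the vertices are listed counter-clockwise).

-7

Σ = (-49) + (54) + (-19) = -14
Signed area = Σ/2 = -7 (negative ⇒ clockwise traversal).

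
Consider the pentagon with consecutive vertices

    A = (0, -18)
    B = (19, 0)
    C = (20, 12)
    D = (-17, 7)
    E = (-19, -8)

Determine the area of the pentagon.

762.5

Apply the shoelace formula: 2A = Σ (x_i·y_{i+1} − x_{i+1}·y_i), indices taken mod 5.
Σ = (342) + (228) + (344) + (269) + (342) = 1525
Area = |Σ|/2 = 762.5.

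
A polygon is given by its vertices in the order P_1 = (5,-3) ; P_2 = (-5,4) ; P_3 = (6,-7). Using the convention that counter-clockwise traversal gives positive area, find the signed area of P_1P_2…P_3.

Σ = (5) + (11) + (17) = 33
Signed area = Σ/2 = 16.5 (positive ⇒ counter-clockwise traversal).

16.5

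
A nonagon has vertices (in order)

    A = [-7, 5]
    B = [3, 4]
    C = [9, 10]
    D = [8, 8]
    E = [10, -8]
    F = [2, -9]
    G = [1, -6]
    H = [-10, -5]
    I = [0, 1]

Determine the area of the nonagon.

Apply the surveyor's formula: 2A = Σ (x_i·y_{i+1} − x_{i+1}·y_i), indices taken mod 9.
A→B: (-7)(4) − (3)(5) = -43
B→C: (3)(10) − (9)(4) = -6
C→D: (9)(8) − (8)(10) = -8
D→E: (8)(-8) − (10)(8) = -144
E→F: (10)(-9) − (2)(-8) = -74
F→G: (2)(-6) − (1)(-9) = -3
G→H: (1)(-5) − (-10)(-6) = -65
H→I: (-10)(1) − (0)(-5) = -10
I→A: (0)(5) − (-7)(1) = 7
Σ = -346
Area = |Σ|/2 = 173.

173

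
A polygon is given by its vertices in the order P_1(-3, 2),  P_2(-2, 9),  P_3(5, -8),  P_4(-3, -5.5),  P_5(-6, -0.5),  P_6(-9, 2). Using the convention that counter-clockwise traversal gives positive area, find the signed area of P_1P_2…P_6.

-81.75

Σ = (-23) + (-29) + (-51.5) + (-31.5) + (-16.5) + (-12) = -163.5
Signed area = Σ/2 = -81.75 (negative ⇒ clockwise traversal).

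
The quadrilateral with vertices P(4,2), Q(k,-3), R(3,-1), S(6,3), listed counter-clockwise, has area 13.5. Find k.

The doubled signed area Σ (x_i y_{i+1} − x_{i+1} y_i) is linear in k.
With k=0 it equals 12; the coefficient of k is -3 (from the two edges through Q).
So -3·k + 12 = 2·13.5 = 27 ⇒ k = -5.

-5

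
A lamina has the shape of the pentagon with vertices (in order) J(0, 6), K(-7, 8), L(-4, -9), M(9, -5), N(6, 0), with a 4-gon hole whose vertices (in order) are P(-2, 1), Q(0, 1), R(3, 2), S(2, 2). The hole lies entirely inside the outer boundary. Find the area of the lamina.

150.5

Outer boundary:
Apply the surveyor's formula: 2A = Σ (x_i·y_{i+1} − x_{i+1}·y_i), indices taken mod 5.
J→K: (0)(8) − (-7)(6) = 42
K→L: (-7)(-9) − (-4)(8) = 95
L→M: (-4)(-5) − (9)(-9) = 101
M→N: (9)(0) − (6)(-5) = 30
N→J: (6)(6) − (0)(0) = 36
Σ = 304
Area = |Σ|/2 = 152.
Hole:
Apply Gauss's area formula: 2A = Σ (x_i·y_{i+1} − x_{i+1}·y_i), indices taken mod 4.
Σ = (-2) + (-3) + (2) + (6) = 3
Area = |Σ|/2 = 1.5.
Net area = 152 − 1.5 = 150.5.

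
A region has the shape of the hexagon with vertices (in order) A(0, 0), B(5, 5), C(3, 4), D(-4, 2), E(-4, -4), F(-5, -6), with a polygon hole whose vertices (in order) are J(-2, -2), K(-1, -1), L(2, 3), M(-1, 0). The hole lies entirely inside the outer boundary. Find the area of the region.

Outer boundary:
Apply the surveyor's formula: 2A = Σ (x_i·y_{i+1} − x_{i+1}·y_i), indices taken mod 6.
A→B: (0)(5) − (5)(0) = 0
B→C: (5)(4) − (3)(5) = 5
C→D: (3)(2) − (-4)(4) = 22
D→E: (-4)(-4) − (-4)(2) = 24
E→F: (-4)(-6) − (-5)(-4) = 4
F→A: (-5)(0) − (0)(-6) = 0
Σ = 55
Area = |Σ|/2 = 27.5.
Hole:
Σ = (0) + (-1) + (3) + (2) = 4
Area = |Σ|/2 = 2.
Net area = 27.5 − 2 = 25.5.

25.5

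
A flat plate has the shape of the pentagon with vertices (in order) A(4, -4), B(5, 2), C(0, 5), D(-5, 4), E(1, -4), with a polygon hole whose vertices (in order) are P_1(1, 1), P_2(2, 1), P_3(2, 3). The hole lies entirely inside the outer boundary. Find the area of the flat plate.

Outer boundary:
Apply the shoelace (surveyor's) formula: 2A = Σ (x_i·y_{i+1} − x_{i+1}·y_i), indices taken mod 5.
Σ = (28) + (25) + (25) + (16) + (12) = 106
Area = |Σ|/2 = 53.
Hole:
Apply the surveyor's formula: 2A = Σ (x_i·y_{i+1} − x_{i+1}·y_i), indices taken mod 3.
Σ = (-1) + (4) + (-1) = 2
Area = |Σ|/2 = 1.
Net area = 53 − 1 = 52.

52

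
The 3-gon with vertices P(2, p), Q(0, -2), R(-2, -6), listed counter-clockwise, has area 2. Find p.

0

The doubled signed area Σ (x_i y_{i+1} − x_{i+1} y_i) is linear in p.
With p=0 it equals 4; the coefficient of p is -2 (from the two edges through P).
So -2·p + 4 = 2·2 = 4 ⇒ p = 0.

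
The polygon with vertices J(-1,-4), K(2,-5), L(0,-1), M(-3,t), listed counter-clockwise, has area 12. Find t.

4

Write out the shoelace sum; only the two edges meeting at M involve t:
2·Area = [(0·t − (-3)·(-1)) + ((-3)·(-4) − (-1)·t)] + 11
       = 1·t + 20 = 24
⇒ t = 4.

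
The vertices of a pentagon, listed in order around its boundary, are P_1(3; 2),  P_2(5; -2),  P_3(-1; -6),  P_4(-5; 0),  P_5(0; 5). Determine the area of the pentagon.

Σ = (-16) + (-32) + (-30) + (-25) + (-15) = -118
Area = |Σ|/2 = 59.

59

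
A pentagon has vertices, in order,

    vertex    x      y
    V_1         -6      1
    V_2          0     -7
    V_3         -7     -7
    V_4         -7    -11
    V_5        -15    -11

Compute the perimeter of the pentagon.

|V_1V_2| = √((6)² + (-8)²) = √100 = 10
|V_2V_3| = √((-7)² + (0)²) = √49 = 7
|V_3V_4| = √((0)² + (-4)²) = √16 = 4
|V_4V_5| = √((-8)² + (0)²) = √64 = 8
|V_5V_1| = √((9)² + (12)²) = √225 = 15
Perimeter = 10 + 7 + 4 + 8 + 15 = 44.

44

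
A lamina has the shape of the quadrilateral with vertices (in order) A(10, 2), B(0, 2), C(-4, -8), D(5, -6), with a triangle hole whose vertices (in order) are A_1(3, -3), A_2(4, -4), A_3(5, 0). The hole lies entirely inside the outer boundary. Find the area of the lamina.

Outer boundary:
Apply the surveyor's formula: 2A = Σ (x_i·y_{i+1} − x_{i+1}·y_i), indices taken mod 4.
Cross-terms: 20, 8, 64, 70  ⇒  Σ = 162
Area = |Σ|/2 = 81.
Hole:
Σ = (0) + (20) + (-15) = 5
Area = |Σ|/2 = 2.5.
Net area = 81 − 2.5 = 78.5.

78.5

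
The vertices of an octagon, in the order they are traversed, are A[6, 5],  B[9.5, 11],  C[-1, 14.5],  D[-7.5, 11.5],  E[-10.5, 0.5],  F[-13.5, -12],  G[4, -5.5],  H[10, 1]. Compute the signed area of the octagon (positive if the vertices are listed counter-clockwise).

Apply the shoelace (surveyor's) formula: 2A = Σ (x_i·y_{i+1} − x_{i+1}·y_i), indices taken mod 8.
A→B: (6)(11) − (9.5)(5) = 18.5
B→C: (9.5)(14.5) − (-1)(11) = 148.75
C→D: (-1)(11.5) − (-7.5)(14.5) = 97.25
D→E: (-7.5)(0.5) − (-10.5)(11.5) = 117
E→F: (-10.5)(-12) − (-13.5)(0.5) = 132.75
F→G: (-13.5)(-5.5) − (4)(-12) = 122.25
G→H: (4)(1) − (10)(-5.5) = 59
H→A: (10)(5) − (6)(1) = 44
Σ = 739.5
Signed area = Σ/2 = 369.75 (positive ⇒ counter-clockwise traversal).

369.75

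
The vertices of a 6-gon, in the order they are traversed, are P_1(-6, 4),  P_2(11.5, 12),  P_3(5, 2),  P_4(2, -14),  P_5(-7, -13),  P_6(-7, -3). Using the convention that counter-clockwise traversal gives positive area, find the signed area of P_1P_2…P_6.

Cross-terms: -118, -37, -74, -124, -70, -46  ⇒  Σ = -469
Signed area = Σ/2 = -234.5 (negative ⇒ clockwise traversal).

-234.5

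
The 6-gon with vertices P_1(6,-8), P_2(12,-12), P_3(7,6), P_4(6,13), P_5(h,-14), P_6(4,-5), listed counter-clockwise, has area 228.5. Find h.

-14

The doubled signed area Σ (x_i y_{i+1} − x_{i+1} y_i) is linear in h.
With h=0 it equals 205; the coefficient of h is -18 (from the two edges through P_5).
So -18·h + 205 = 2·228.5 = 457 ⇒ h = -14.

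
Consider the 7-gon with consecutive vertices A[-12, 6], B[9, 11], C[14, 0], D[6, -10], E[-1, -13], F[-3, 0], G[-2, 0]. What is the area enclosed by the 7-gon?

309.5

Σ = (-186) + (-154) + (-140) + (-88) + (-39) + (0) + (-12) = -619
Area = |Σ|/2 = 309.5.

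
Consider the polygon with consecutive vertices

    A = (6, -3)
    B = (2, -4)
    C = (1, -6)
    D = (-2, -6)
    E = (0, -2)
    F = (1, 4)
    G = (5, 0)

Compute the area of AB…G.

36.5

A→B: (6)(-4) − (2)(-3) = -18
B→C: (2)(-6) − (1)(-4) = -8
C→D: (1)(-6) − (-2)(-6) = -18
D→E: (-2)(-2) − (0)(-6) = 4
E→F: (0)(4) − (1)(-2) = 2
F→G: (1)(0) − (5)(4) = -20
G→A: (5)(-3) − (6)(0) = -15
Σ = -73
Area = |Σ|/2 = 36.5.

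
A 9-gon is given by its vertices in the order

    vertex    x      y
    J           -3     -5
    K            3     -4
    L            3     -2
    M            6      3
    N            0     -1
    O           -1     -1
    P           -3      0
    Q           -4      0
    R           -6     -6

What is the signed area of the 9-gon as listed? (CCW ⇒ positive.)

Apply the surveyor's formula: 2A = Σ (x_i·y_{i+1} − x_{i+1}·y_i), indices taken mod 9.
J→K: (-3)(-4) − (3)(-5) = 27
K→L: (3)(-2) − (3)(-4) = 6
L→M: (3)(3) − (6)(-2) = 21
M→N: (6)(-1) − (0)(3) = -6
N→O: (0)(-1) − (-1)(-1) = -1
O→P: (-1)(0) − (-3)(-1) = -3
P→Q: (-3)(0) − (-4)(0) = 0
Q→R: (-4)(-6) − (-6)(0) = 24
R→J: (-6)(-5) − (-3)(-6) = 12
Σ = 80
Signed area = Σ/2 = 40 (positive ⇒ counter-clockwise traversal).

40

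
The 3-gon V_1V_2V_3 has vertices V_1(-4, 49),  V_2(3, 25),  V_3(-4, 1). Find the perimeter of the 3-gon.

98

|V_1V_2| = √((7)² + (-24)²) = √625 = 25
|V_2V_3| = √((-7)² + (-24)²) = √625 = 25
|V_3V_1| = √((0)² + (48)²) = √2304 = 48
Perimeter = 25 + 25 + 48 = 98.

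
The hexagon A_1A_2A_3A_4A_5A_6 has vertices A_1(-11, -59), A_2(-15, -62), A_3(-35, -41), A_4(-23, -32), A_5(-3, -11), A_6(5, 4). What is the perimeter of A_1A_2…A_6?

|A_1A_2| = √((-4)² + (-3)²) = √25 = 5
|A_2A_3| = √((-20)² + (21)²) = √841 = 29
|A_3A_4| = √((12)² + (9)²) = √225 = 15
|A_4A_5| = √((20)² + (21)²) = √841 = 29
|A_5A_6| = √((8)² + (15)²) = √289 = 17
|A_6A_1| = √((-16)² + (-63)²) = √4225 = 65
Perimeter = 5 + 29 + 15 + 29 + 17 + 65 = 160.

160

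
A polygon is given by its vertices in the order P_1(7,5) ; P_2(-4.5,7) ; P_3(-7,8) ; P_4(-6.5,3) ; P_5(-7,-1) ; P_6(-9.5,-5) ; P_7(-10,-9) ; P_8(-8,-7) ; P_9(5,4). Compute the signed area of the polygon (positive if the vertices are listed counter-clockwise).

Apply Gauss's area formula: 2A = Σ (x_i·y_{i+1} − x_{i+1}·y_i), indices taken mod 9.
Σ = (71.5) + (13) + (31) + (27.5) + (25.5) + (35.5) + (-2) + (3) + (-3) = 202
Signed area = Σ/2 = 101 (positive ⇒ counter-clockwise traversal).

101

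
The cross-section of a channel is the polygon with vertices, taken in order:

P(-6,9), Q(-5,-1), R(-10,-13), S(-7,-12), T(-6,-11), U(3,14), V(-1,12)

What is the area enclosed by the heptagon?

P→Q: (-6)(-1) − (-5)(9) = 51
Q→R: (-5)(-13) − (-10)(-1) = 55
R→S: (-10)(-12) − (-7)(-13) = 29
S→T: (-7)(-11) − (-6)(-12) = 5
T→U: (-6)(14) − (3)(-11) = -51
U→V: (3)(12) − (-1)(14) = 50
V→P: (-1)(9) − (-6)(12) = 63
Σ = 202
Area = |Σ|/2 = 101.

101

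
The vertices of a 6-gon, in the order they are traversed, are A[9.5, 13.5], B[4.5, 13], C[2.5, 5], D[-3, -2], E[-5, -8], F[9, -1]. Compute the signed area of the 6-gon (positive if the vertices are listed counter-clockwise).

Apply the shoelace (surveyor's) formula: 2A = Σ (x_i·y_{i+1} − x_{i+1}·y_i), indices taken mod 6.
Σ = (62.75) + (-10) + (10) + (14) + (77) + (131) = 284.75
Signed area = Σ/2 = 142.375 (positive ⇒ counter-clockwise traversal).

142.375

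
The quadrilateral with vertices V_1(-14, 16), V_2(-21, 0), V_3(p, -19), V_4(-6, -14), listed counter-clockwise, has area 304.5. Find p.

Write out the shoelace sum; only the two edges meeting at V_3 involve p:
2·Area = [((-21)·(-19) − p·0) + (p·(-14) − (-6)·(-19))] + 44
       = -14·p + 329 = 609
⇒ p = -20.

-20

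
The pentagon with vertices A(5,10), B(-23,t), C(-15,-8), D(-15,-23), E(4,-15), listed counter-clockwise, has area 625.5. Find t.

9

The doubled signed area Σ (x_i y_{i+1} − x_{i+1} y_i) is linear in t.
With t=0 it equals 1071; the coefficient of t is 20 (from the two edges through B).
So 20·t + 1071 = 2·625.5 = 1251 ⇒ t = 9.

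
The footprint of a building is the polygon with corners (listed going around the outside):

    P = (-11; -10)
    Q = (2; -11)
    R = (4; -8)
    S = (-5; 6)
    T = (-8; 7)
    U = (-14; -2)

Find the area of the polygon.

P→Q: (-11)(-11) − (2)(-10) = 141
Q→R: (2)(-8) − (4)(-11) = 28
R→S: (4)(6) − (-5)(-8) = -16
S→T: (-5)(7) − (-8)(6) = 13
T→U: (-8)(-2) − (-14)(7) = 114
U→P: (-14)(-10) − (-11)(-2) = 118
Σ = 398
Area = |Σ|/2 = 199.

199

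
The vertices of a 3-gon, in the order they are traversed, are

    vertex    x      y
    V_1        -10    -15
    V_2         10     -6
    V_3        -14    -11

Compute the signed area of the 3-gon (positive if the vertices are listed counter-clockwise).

Apply the shoelace formula: 2A = Σ (x_i·y_{i+1} − x_{i+1}·y_i), indices taken mod 3.
Cross-terms: 210, -194, 100  ⇒  Σ = 116
Signed area = Σ/2 = 58 (positive ⇒ counter-clockwise traversal).

58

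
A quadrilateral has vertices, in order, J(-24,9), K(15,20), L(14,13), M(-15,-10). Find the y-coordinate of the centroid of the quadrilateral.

335/51

Apply Gauss's area formula. First the cross-terms c_i = x_i·y_{i+1} − x_{i+1}·y_i:
  -615, -85, 55, -375  ⇒  2A = -1020, A = -510.
Then Σ (y_i + y_{i+1})·c_i = -20100, so ȳ = -20100 / (6·(-510)) = 335/51.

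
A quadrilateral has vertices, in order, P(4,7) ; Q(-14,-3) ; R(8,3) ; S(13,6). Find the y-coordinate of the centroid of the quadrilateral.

3

Apply the shoelace (surveyor's) formula. First the cross-terms c_i = x_i·y_{i+1} − x_{i+1}·y_i:
  86, -18, 9, 67  ⇒  2A = 144, A = 72.
Then Σ (y_i + y_{i+1})·c_i = 1296, so ȳ = 1296 / (6·72) = 3.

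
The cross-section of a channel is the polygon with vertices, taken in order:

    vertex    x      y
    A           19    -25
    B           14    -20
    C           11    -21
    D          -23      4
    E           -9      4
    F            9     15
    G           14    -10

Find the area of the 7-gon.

Apply Gauss's area formula: 2A = Σ (x_i·y_{i+1} − x_{i+1}·y_i), indices taken mod 7.
Cross-terms: -30, -74, -439, -56, -171, -300, -160  ⇒  Σ = -1230
Area = |Σ|/2 = 615.

615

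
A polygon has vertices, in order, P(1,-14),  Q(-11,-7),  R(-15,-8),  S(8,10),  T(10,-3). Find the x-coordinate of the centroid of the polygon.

31/45

Apply the shoelace (surveyor's) formula. First the cross-terms c_i = x_i·y_{i+1} − x_{i+1}·y_i:
  -161, -17, -86, -124, -137  ⇒  2A = -525, A = -262.5.
Then Σ (x_i + x_{i+1})·c_i = -1085, so x̄ = -1085 / (6·(-262.5)) = 31/45.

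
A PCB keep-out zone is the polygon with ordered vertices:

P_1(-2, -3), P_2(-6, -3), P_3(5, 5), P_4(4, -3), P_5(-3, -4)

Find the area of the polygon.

Σ = (-12) + (-15) + (-35) + (-25) + (1) = -86
Area = |Σ|/2 = 43.

43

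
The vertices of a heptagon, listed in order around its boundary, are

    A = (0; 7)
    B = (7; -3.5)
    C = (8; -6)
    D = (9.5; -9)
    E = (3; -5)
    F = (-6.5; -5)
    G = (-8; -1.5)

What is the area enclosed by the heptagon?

Apply Gauss's area formula: 2A = Σ (x_i·y_{i+1} − x_{i+1}·y_i), indices taken mod 7.
A→B: (0)(-3.5) − (7)(7) = -49
B→C: (7)(-6) − (8)(-3.5) = -14
C→D: (8)(-9) − (9.5)(-6) = -15
D→E: (9.5)(-5) − (3)(-9) = -20.5
E→F: (3)(-5) − (-6.5)(-5) = -47.5
F→G: (-6.5)(-1.5) − (-8)(-5) = -30.25
G→A: (-8)(7) − (0)(-1.5) = -56
Σ = -232.25
Area = |Σ|/2 = 116.125.

116.125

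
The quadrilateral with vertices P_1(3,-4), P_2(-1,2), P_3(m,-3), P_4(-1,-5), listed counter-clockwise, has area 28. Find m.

Write out the shoelace sum; only the two edges meeting at P_3 involve m:
2·Area = [((-1)·(-3) − m·2) + (m·(-5) − (-1)·(-3))] + 21
       = -7·m + 21 = 56
⇒ m = -5.

-5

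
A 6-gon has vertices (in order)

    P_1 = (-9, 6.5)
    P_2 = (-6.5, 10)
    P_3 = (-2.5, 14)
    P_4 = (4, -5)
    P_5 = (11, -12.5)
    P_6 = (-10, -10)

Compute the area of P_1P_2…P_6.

Σ = (-47.75) + (-66) + (-43.5) + (5) + (-235) + (-155) = -542.25
Area = |Σ|/2 = 271.125.

271.125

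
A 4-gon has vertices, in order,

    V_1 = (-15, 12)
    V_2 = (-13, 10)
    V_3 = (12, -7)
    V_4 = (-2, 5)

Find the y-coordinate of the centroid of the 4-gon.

410/111

Apply the surveyor's formula. First the cross-terms c_i = x_i·y_{i+1} − x_{i+1}·y_i:
  6, -29, 46, 51  ⇒  2A = 74, A = 37.
Then Σ (y_i + y_{i+1})·c_i = 820, so ȳ = 820 / (6·37) = 410/111.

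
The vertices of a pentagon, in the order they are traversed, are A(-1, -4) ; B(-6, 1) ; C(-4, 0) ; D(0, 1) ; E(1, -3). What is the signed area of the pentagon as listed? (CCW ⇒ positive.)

-16.5

Apply Gauss's area formula: 2A = Σ (x_i·y_{i+1} − x_{i+1}·y_i), indices taken mod 5.
Σ = (-25) + (4) + (-4) + (-1) + (-7) = -33
Signed area = Σ/2 = -16.5 (negative ⇒ clockwise traversal).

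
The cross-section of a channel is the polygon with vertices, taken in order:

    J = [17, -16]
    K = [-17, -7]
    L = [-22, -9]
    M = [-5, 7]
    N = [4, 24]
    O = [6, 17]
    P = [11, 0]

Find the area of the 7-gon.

Apply the surveyor's formula: 2A = Σ (x_i·y_{i+1} − x_{i+1}·y_i), indices taken mod 7.
Cross-terms: -391, -1, -199, -148, -76, -187, -176  ⇒  Σ = -1178
Area = |Σ|/2 = 589.

589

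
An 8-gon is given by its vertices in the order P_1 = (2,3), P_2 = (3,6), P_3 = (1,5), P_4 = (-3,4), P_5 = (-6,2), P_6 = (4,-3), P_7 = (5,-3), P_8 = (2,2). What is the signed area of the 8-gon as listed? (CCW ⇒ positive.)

P_1→P_2: (2)(6) − (3)(3) = 3
P_2→P_3: (3)(5) − (1)(6) = 9
P_3→P_4: (1)(4) − (-3)(5) = 19
P_4→P_5: (-3)(2) − (-6)(4) = 18
P_5→P_6: (-6)(-3) − (4)(2) = 10
P_6→P_7: (4)(-3) − (5)(-3) = 3
P_7→P_8: (5)(2) − (2)(-3) = 16
P_8→P_1: (2)(3) − (2)(2) = 2
Σ = 80
Signed area = Σ/2 = 40 (positive ⇒ counter-clockwise traversal).

40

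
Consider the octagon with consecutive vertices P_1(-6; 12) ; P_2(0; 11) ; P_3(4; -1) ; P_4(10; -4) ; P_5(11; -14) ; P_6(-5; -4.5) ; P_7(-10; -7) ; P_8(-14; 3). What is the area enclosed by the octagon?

Apply the shoelace formula: 2A = Σ (x_i·y_{i+1} − x_{i+1}·y_i), indices taken mod 8.
Σ = (-66) + (-44) + (-6) + (-96) + (-119.5) + (-10) + (-128) + (-150) = -619.5
Area = |Σ|/2 = 309.75.

309.75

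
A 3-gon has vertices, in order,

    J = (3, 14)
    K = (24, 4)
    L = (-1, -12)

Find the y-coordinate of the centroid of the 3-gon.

Apply the surveyor's formula. First the cross-terms c_i = x_i·y_{i+1} − x_{i+1}·y_i:
  -324, -284, 22  ⇒  2A = -586, A = -293.
Then Σ (y_i + y_{i+1})·c_i = -3516, so ȳ = -3516 / (6·(-293)) = 2.

2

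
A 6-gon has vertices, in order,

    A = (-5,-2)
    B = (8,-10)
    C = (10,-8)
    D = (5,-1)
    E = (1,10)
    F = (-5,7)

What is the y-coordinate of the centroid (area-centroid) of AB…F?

-1/15

Apply Gauss's area formula. First the cross-terms c_i = x_i·y_{i+1} − x_{i+1}·y_i:
  66, 36, 30, 51, 57, 45  ⇒  2A = 285, A = 142.5.
Then Σ (y_i + y_{i+1})·c_i = -57, so ȳ = -57 / (6·142.5) = -1/15.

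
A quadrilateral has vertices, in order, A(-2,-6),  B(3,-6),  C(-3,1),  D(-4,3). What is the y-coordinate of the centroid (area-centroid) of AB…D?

Apply Gauss's area formula. First the cross-terms c_i = x_i·y_{i+1} − x_{i+1}·y_i:
  30, -15, -5, 30  ⇒  2A = 40, A = 20.
Then Σ (y_i + y_{i+1})·c_i = -395, so ȳ = -395 / (6·20) = -79/24.

-79/24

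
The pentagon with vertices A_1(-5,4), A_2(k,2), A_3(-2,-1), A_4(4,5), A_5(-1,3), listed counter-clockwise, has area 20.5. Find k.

-5

The doubled signed area Σ (x_i y_{i+1} − x_{i+1} y_i) is linear in k.
With k=0 it equals 16; the coefficient of k is -5 (from the two edges through A_2).
So -5·k + 16 = 2·20.5 = 41 ⇒ k = -5.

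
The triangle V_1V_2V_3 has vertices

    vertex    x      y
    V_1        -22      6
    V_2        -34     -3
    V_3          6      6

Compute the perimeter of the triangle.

|V_1V_2| = √((-12)² + (-9)²) = √225 = 15
|V_2V_3| = √((40)² + (9)²) = √1681 = 41
|V_3V_1| = √((-28)² + (0)²) = √784 = 28
Perimeter = 15 + 41 + 28 = 84.

84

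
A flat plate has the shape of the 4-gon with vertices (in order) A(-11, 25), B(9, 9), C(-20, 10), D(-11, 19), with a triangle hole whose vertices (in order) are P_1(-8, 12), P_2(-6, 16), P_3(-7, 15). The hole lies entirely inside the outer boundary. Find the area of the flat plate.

194

Outer boundary:
Apply the shoelace formula: 2A = Σ (x_i·y_{i+1} − x_{i+1}·y_i), indices taken mod 4.
A→B: (-11)(9) − (9)(25) = -324
B→C: (9)(10) − (-20)(9) = 270
C→D: (-20)(19) − (-11)(10) = -270
D→A: (-11)(25) − (-11)(19) = -66
Σ = -390
Area = |Σ|/2 = 195.
Hole:
Cross-terms: -56, 22, 36  ⇒  Σ = 2
Area = |Σ|/2 = 1.
Net area = 195 − 1 = 194.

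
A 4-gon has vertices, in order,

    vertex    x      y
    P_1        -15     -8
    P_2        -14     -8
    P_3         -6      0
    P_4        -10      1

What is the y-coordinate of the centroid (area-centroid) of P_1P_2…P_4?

Apply the shoelace formula. First the cross-terms c_i = x_i·y_{i+1} − x_{i+1}·y_i:
  8, -48, -6, 95  ⇒  2A = 49, A = 24.5.
Then Σ (y_i + y_{i+1})·c_i = -415, so ȳ = -415 / (6·24.5) = -415/147.

-415/147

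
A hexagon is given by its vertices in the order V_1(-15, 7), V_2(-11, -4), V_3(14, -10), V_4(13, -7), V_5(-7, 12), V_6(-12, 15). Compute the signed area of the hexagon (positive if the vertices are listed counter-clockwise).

311

Apply the shoelace (surveyor's) formula: 2A = Σ (x_i·y_{i+1} − x_{i+1}·y_i), indices taken mod 6.
V_1→V_2: (-15)(-4) − (-11)(7) = 137
V_2→V_3: (-11)(-10) − (14)(-4) = 166
V_3→V_4: (14)(-7) − (13)(-10) = 32
V_4→V_5: (13)(12) − (-7)(-7) = 107
V_5→V_6: (-7)(15) − (-12)(12) = 39
V_6→V_1: (-12)(7) − (-15)(15) = 141
Σ = 622
Signed area = Σ/2 = 311 (positive ⇒ counter-clockwise traversal).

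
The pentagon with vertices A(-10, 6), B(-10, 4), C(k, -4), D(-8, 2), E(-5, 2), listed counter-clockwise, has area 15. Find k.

The doubled signed area Σ (x_i y_{i+1} − x_{i+1} y_i) is linear in k.
With k=0 it equals 12; the coefficient of k is -2 (from the two edges through C).
So -2·k + 12 = 2·15 = 30 ⇒ k = -9.

-9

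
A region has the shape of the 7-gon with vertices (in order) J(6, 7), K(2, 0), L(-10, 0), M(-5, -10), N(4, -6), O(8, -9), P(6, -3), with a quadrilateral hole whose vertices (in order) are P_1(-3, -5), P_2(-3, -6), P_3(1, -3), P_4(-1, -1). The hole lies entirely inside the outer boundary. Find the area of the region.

Outer boundary:
Apply Gauss's area formula: 2A = Σ (x_i·y_{i+1} − x_{i+1}·y_i), indices taken mod 7.
Σ = (-14) + (0) + (100) + (70) + (12) + (30) + (60) = 258
Area = |Σ|/2 = 129.
Hole:
Apply the shoelace formula: 2A = Σ (x_i·y_{i+1} − x_{i+1}·y_i), indices taken mod 4.
Cross-terms: 3, 15, -4, 2  ⇒  Σ = 16
Area = |Σ|/2 = 8.
Net area = 129 − 8 = 121.

121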